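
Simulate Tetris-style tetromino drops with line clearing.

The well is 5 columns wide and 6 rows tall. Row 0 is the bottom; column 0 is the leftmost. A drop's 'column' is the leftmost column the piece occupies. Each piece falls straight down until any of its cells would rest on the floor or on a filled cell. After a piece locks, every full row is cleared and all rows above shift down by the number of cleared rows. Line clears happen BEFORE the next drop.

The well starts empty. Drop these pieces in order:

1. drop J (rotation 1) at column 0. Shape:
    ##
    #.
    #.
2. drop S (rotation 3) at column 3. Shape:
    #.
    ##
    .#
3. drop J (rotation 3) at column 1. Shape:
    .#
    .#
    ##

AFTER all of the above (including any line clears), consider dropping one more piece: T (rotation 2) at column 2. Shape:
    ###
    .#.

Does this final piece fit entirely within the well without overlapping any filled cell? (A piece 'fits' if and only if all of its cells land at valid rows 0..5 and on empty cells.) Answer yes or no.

Drop 1: J rot1 at col 0 lands with bottom-row=0; cleared 0 line(s) (total 0); column heights now [3 3 0 0 0], max=3
Drop 2: S rot3 at col 3 lands with bottom-row=0; cleared 0 line(s) (total 0); column heights now [3 3 0 3 2], max=3
Drop 3: J rot3 at col 1 lands with bottom-row=3; cleared 0 line(s) (total 0); column heights now [3 4 6 3 2], max=6
Test piece T rot2 at col 2 (width 3): heights before test = [3 4 6 3 2]; fits = False

Answer: no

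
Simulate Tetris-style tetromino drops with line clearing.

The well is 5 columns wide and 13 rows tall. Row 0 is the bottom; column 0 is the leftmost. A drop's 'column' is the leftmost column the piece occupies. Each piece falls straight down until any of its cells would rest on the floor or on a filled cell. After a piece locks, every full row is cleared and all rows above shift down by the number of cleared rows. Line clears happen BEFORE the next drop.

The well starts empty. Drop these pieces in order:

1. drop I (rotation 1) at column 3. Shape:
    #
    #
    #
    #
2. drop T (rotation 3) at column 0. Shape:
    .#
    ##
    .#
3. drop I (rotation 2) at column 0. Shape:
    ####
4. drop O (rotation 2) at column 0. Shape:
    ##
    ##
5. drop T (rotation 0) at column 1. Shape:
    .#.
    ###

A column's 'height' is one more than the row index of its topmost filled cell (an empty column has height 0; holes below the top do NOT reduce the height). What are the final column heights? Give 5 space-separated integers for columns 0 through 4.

Answer: 7 8 9 8 0

Derivation:
Drop 1: I rot1 at col 3 lands with bottom-row=0; cleared 0 line(s) (total 0); column heights now [0 0 0 4 0], max=4
Drop 2: T rot3 at col 0 lands with bottom-row=0; cleared 0 line(s) (total 0); column heights now [2 3 0 4 0], max=4
Drop 3: I rot2 at col 0 lands with bottom-row=4; cleared 0 line(s) (total 0); column heights now [5 5 5 5 0], max=5
Drop 4: O rot2 at col 0 lands with bottom-row=5; cleared 0 line(s) (total 0); column heights now [7 7 5 5 0], max=7
Drop 5: T rot0 at col 1 lands with bottom-row=7; cleared 0 line(s) (total 0); column heights now [7 8 9 8 0], max=9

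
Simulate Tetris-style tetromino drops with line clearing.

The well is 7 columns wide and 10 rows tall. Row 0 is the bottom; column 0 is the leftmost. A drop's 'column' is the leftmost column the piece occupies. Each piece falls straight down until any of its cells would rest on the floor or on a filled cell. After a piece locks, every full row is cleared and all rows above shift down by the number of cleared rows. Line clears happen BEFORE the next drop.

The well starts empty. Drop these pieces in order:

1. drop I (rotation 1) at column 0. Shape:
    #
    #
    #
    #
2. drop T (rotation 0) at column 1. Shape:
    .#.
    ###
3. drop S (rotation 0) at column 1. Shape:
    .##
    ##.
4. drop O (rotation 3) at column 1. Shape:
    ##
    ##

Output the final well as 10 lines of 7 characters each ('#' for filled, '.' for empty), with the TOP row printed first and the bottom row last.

Answer: .......
.......
.......
.......
.##....
.##....
#.##...
###....
#.#....
####...

Derivation:
Drop 1: I rot1 at col 0 lands with bottom-row=0; cleared 0 line(s) (total 0); column heights now [4 0 0 0 0 0 0], max=4
Drop 2: T rot0 at col 1 lands with bottom-row=0; cleared 0 line(s) (total 0); column heights now [4 1 2 1 0 0 0], max=4
Drop 3: S rot0 at col 1 lands with bottom-row=2; cleared 0 line(s) (total 0); column heights now [4 3 4 4 0 0 0], max=4
Drop 4: O rot3 at col 1 lands with bottom-row=4; cleared 0 line(s) (total 0); column heights now [4 6 6 4 0 0 0], max=6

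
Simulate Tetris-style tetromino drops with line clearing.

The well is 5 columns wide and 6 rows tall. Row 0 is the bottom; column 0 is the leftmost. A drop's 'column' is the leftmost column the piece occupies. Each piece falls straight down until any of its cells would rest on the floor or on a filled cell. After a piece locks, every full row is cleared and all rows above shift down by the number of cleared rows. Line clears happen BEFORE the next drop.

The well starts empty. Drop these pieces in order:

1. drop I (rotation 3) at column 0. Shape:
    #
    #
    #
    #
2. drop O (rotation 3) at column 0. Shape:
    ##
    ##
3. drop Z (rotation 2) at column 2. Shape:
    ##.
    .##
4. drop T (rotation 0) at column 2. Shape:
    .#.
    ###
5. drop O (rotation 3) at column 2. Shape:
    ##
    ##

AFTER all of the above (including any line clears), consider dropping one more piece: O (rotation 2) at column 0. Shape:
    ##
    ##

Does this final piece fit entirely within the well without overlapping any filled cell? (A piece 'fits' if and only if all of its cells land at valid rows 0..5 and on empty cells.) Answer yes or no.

Answer: no

Derivation:
Drop 1: I rot3 at col 0 lands with bottom-row=0; cleared 0 line(s) (total 0); column heights now [4 0 0 0 0], max=4
Drop 2: O rot3 at col 0 lands with bottom-row=4; cleared 0 line(s) (total 0); column heights now [6 6 0 0 0], max=6
Drop 3: Z rot2 at col 2 lands with bottom-row=0; cleared 0 line(s) (total 0); column heights now [6 6 2 2 1], max=6
Drop 4: T rot0 at col 2 lands with bottom-row=2; cleared 0 line(s) (total 0); column heights now [6 6 3 4 3], max=6
Drop 5: O rot3 at col 2 lands with bottom-row=4; cleared 0 line(s) (total 0); column heights now [6 6 6 6 3], max=6
Test piece O rot2 at col 0 (width 2): heights before test = [6 6 6 6 3]; fits = False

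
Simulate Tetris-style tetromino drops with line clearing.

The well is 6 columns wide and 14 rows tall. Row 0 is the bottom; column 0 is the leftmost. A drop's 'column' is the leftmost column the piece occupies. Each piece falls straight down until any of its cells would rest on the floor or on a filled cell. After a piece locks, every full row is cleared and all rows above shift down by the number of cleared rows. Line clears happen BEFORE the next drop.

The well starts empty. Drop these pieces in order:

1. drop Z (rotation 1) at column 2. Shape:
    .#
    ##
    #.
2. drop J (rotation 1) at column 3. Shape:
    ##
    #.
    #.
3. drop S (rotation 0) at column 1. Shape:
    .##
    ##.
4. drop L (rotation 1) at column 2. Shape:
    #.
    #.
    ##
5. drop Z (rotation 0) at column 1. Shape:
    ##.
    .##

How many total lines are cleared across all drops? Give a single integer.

Drop 1: Z rot1 at col 2 lands with bottom-row=0; cleared 0 line(s) (total 0); column heights now [0 0 2 3 0 0], max=3
Drop 2: J rot1 at col 3 lands with bottom-row=3; cleared 0 line(s) (total 0); column heights now [0 0 2 6 6 0], max=6
Drop 3: S rot0 at col 1 lands with bottom-row=5; cleared 0 line(s) (total 0); column heights now [0 6 7 7 6 0], max=7
Drop 4: L rot1 at col 2 lands with bottom-row=7; cleared 0 line(s) (total 0); column heights now [0 6 10 8 6 0], max=10
Drop 5: Z rot0 at col 1 lands with bottom-row=10; cleared 0 line(s) (total 0); column heights now [0 12 12 11 6 0], max=12

Answer: 0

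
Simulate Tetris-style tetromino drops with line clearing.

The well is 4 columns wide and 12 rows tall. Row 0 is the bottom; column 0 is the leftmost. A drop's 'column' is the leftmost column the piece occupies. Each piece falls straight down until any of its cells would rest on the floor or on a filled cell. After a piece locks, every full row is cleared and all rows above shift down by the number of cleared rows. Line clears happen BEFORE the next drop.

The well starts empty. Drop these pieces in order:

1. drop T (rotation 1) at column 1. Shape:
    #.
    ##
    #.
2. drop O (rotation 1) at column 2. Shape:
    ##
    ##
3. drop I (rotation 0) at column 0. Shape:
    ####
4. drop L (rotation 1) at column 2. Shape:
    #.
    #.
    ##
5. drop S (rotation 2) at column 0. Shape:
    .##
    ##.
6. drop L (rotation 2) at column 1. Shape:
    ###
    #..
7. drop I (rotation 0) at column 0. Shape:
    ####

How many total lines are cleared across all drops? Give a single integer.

Drop 1: T rot1 at col 1 lands with bottom-row=0; cleared 0 line(s) (total 0); column heights now [0 3 2 0], max=3
Drop 2: O rot1 at col 2 lands with bottom-row=2; cleared 0 line(s) (total 0); column heights now [0 3 4 4], max=4
Drop 3: I rot0 at col 0 lands with bottom-row=4; cleared 1 line(s) (total 1); column heights now [0 3 4 4], max=4
Drop 4: L rot1 at col 2 lands with bottom-row=4; cleared 0 line(s) (total 1); column heights now [0 3 7 5], max=7
Drop 5: S rot2 at col 0 lands with bottom-row=6; cleared 0 line(s) (total 1); column heights now [7 8 8 5], max=8
Drop 6: L rot2 at col 1 lands with bottom-row=8; cleared 0 line(s) (total 1); column heights now [7 10 10 10], max=10
Drop 7: I rot0 at col 0 lands with bottom-row=10; cleared 1 line(s) (total 2); column heights now [7 10 10 10], max=10

Answer: 2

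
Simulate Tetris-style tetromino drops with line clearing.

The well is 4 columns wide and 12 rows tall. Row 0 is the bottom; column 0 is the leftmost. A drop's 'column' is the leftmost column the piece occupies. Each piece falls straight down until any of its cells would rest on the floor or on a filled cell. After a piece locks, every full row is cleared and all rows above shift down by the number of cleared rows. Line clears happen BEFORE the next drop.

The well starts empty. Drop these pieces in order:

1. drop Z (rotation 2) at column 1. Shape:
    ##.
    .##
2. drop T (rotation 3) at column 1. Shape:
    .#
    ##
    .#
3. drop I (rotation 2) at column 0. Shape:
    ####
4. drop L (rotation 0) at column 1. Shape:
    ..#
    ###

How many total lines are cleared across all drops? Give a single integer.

Answer: 1

Derivation:
Drop 1: Z rot2 at col 1 lands with bottom-row=0; cleared 0 line(s) (total 0); column heights now [0 2 2 1], max=2
Drop 2: T rot3 at col 1 lands with bottom-row=2; cleared 0 line(s) (total 0); column heights now [0 4 5 1], max=5
Drop 3: I rot2 at col 0 lands with bottom-row=5; cleared 1 line(s) (total 1); column heights now [0 4 5 1], max=5
Drop 4: L rot0 at col 1 lands with bottom-row=5; cleared 0 line(s) (total 1); column heights now [0 6 6 7], max=7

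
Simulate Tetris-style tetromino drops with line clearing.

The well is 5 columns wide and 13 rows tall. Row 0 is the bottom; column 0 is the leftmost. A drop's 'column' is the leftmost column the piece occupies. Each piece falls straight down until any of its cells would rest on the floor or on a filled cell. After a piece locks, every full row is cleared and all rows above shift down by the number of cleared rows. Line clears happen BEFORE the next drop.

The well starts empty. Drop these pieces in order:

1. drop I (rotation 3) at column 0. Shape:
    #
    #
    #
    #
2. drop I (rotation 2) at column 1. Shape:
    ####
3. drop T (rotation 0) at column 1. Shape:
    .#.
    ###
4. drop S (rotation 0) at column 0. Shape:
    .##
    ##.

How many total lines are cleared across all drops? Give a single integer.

Answer: 1

Derivation:
Drop 1: I rot3 at col 0 lands with bottom-row=0; cleared 0 line(s) (total 0); column heights now [4 0 0 0 0], max=4
Drop 2: I rot2 at col 1 lands with bottom-row=0; cleared 1 line(s) (total 1); column heights now [3 0 0 0 0], max=3
Drop 3: T rot0 at col 1 lands with bottom-row=0; cleared 0 line(s) (total 1); column heights now [3 1 2 1 0], max=3
Drop 4: S rot0 at col 0 lands with bottom-row=3; cleared 0 line(s) (total 1); column heights now [4 5 5 1 0], max=5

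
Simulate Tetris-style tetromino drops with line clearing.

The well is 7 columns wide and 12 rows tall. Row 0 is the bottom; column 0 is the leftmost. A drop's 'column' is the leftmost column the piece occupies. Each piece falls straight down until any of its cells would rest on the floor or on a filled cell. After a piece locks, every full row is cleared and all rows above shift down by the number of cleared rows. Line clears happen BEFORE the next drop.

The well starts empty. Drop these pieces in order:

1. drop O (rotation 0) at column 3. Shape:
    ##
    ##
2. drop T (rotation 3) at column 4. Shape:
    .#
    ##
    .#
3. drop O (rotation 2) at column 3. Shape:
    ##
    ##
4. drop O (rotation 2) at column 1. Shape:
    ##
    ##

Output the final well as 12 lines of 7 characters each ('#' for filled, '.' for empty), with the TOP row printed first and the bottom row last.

Drop 1: O rot0 at col 3 lands with bottom-row=0; cleared 0 line(s) (total 0); column heights now [0 0 0 2 2 0 0], max=2
Drop 2: T rot3 at col 4 lands with bottom-row=1; cleared 0 line(s) (total 0); column heights now [0 0 0 2 3 4 0], max=4
Drop 3: O rot2 at col 3 lands with bottom-row=3; cleared 0 line(s) (total 0); column heights now [0 0 0 5 5 4 0], max=5
Drop 4: O rot2 at col 1 lands with bottom-row=0; cleared 0 line(s) (total 0); column heights now [0 2 2 5 5 4 0], max=5

Answer: .......
.......
.......
.......
.......
.......
.......
...##..
...###.
....##.
.#####.
.####..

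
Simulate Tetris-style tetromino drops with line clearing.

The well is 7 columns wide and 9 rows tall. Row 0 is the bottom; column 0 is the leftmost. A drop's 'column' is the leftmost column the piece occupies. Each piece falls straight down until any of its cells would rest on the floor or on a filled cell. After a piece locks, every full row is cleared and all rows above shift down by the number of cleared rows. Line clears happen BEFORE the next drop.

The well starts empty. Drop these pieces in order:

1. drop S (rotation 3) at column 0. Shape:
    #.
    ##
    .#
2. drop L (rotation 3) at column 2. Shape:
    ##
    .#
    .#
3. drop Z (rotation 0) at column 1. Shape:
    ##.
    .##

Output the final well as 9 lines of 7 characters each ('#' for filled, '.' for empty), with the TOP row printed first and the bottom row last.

Drop 1: S rot3 at col 0 lands with bottom-row=0; cleared 0 line(s) (total 0); column heights now [3 2 0 0 0 0 0], max=3
Drop 2: L rot3 at col 2 lands with bottom-row=0; cleared 0 line(s) (total 0); column heights now [3 2 3 3 0 0 0], max=3
Drop 3: Z rot0 at col 1 lands with bottom-row=3; cleared 0 line(s) (total 0); column heights now [3 5 5 4 0 0 0], max=5

Answer: .......
.......
.......
.......
.##....
..##...
#.##...
##.#...
.#.#...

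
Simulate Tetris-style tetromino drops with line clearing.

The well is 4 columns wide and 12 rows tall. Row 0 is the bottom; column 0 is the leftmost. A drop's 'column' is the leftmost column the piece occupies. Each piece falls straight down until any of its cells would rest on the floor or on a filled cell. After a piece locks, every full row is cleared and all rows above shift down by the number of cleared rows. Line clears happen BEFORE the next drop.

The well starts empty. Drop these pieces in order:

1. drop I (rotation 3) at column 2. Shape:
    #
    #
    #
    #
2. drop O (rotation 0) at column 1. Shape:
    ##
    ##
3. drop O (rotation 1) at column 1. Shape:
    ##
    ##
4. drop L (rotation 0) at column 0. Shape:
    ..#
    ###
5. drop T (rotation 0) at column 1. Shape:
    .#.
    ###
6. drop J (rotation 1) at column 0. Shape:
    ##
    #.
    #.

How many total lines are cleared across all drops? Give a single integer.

Drop 1: I rot3 at col 2 lands with bottom-row=0; cleared 0 line(s) (total 0); column heights now [0 0 4 0], max=4
Drop 2: O rot0 at col 1 lands with bottom-row=4; cleared 0 line(s) (total 0); column heights now [0 6 6 0], max=6
Drop 3: O rot1 at col 1 lands with bottom-row=6; cleared 0 line(s) (total 0); column heights now [0 8 8 0], max=8
Drop 4: L rot0 at col 0 lands with bottom-row=8; cleared 0 line(s) (total 0); column heights now [9 9 10 0], max=10
Drop 5: T rot0 at col 1 lands with bottom-row=10; cleared 0 line(s) (total 0); column heights now [9 11 12 11], max=12
Drop 6: J rot1 at col 0 lands with bottom-row=9; cleared 1 line(s) (total 1); column heights now [11 11 11 0], max=11

Answer: 1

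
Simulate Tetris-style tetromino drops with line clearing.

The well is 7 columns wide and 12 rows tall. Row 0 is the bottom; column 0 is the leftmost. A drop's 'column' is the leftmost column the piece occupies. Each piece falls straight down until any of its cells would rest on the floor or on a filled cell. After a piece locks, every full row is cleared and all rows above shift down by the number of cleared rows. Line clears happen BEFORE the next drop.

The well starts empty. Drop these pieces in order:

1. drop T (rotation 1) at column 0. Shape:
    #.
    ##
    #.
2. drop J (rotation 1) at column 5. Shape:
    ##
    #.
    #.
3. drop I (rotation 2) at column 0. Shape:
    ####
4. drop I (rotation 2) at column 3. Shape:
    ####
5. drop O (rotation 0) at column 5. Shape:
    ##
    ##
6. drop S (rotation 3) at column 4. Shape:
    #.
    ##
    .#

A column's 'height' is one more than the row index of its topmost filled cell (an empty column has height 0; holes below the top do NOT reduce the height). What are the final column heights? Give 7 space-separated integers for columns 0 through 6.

Answer: 4 4 4 5 10 9 7

Derivation:
Drop 1: T rot1 at col 0 lands with bottom-row=0; cleared 0 line(s) (total 0); column heights now [3 2 0 0 0 0 0], max=3
Drop 2: J rot1 at col 5 lands with bottom-row=0; cleared 0 line(s) (total 0); column heights now [3 2 0 0 0 3 3], max=3
Drop 3: I rot2 at col 0 lands with bottom-row=3; cleared 0 line(s) (total 0); column heights now [4 4 4 4 0 3 3], max=4
Drop 4: I rot2 at col 3 lands with bottom-row=4; cleared 0 line(s) (total 0); column heights now [4 4 4 5 5 5 5], max=5
Drop 5: O rot0 at col 5 lands with bottom-row=5; cleared 0 line(s) (total 0); column heights now [4 4 4 5 5 7 7], max=7
Drop 6: S rot3 at col 4 lands with bottom-row=7; cleared 0 line(s) (total 0); column heights now [4 4 4 5 10 9 7], max=10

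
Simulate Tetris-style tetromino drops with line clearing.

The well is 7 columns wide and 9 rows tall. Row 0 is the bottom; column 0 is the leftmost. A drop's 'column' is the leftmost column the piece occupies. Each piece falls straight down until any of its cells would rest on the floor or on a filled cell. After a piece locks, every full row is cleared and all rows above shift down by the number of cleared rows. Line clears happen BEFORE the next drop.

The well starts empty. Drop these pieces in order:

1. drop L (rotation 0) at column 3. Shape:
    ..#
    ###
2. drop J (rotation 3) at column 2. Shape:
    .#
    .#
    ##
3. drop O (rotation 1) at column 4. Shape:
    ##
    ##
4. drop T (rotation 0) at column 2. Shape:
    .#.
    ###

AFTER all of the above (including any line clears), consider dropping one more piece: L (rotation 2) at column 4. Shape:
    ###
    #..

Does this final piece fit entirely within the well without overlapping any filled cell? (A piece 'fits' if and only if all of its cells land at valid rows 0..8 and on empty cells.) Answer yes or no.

Drop 1: L rot0 at col 3 lands with bottom-row=0; cleared 0 line(s) (total 0); column heights now [0 0 0 1 1 2 0], max=2
Drop 2: J rot3 at col 2 lands with bottom-row=1; cleared 0 line(s) (total 0); column heights now [0 0 2 4 1 2 0], max=4
Drop 3: O rot1 at col 4 lands with bottom-row=2; cleared 0 line(s) (total 0); column heights now [0 0 2 4 4 4 0], max=4
Drop 4: T rot0 at col 2 lands with bottom-row=4; cleared 0 line(s) (total 0); column heights now [0 0 5 6 5 4 0], max=6
Test piece L rot2 at col 4 (width 3): heights before test = [0 0 5 6 5 4 0]; fits = True

Answer: yes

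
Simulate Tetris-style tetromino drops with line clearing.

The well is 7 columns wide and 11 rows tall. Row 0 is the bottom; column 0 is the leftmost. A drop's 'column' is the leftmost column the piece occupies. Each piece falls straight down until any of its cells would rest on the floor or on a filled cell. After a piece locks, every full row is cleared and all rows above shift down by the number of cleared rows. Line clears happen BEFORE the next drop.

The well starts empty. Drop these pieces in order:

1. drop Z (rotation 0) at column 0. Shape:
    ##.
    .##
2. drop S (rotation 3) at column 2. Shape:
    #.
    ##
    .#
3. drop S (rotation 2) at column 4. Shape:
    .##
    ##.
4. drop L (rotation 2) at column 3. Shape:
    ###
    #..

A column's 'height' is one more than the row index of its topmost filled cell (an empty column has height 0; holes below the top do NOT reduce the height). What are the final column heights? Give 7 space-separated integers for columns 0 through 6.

Answer: 2 2 3 4 4 4 2

Derivation:
Drop 1: Z rot0 at col 0 lands with bottom-row=0; cleared 0 line(s) (total 0); column heights now [2 2 1 0 0 0 0], max=2
Drop 2: S rot3 at col 2 lands with bottom-row=0; cleared 0 line(s) (total 0); column heights now [2 2 3 2 0 0 0], max=3
Drop 3: S rot2 at col 4 lands with bottom-row=0; cleared 0 line(s) (total 0); column heights now [2 2 3 2 1 2 2], max=3
Drop 4: L rot2 at col 3 lands with bottom-row=2; cleared 0 line(s) (total 0); column heights now [2 2 3 4 4 4 2], max=4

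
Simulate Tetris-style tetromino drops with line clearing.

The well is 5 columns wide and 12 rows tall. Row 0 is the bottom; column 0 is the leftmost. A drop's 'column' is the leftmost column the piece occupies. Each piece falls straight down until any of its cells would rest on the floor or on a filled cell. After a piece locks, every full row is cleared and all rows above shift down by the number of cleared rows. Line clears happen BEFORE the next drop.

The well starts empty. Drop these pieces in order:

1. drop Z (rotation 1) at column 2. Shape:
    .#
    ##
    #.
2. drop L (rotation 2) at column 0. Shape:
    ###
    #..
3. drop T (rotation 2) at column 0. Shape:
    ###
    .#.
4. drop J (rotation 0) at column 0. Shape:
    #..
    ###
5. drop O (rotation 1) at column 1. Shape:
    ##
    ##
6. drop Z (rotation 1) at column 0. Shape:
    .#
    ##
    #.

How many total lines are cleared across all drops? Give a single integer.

Drop 1: Z rot1 at col 2 lands with bottom-row=0; cleared 0 line(s) (total 0); column heights now [0 0 2 3 0], max=3
Drop 2: L rot2 at col 0 lands with bottom-row=1; cleared 0 line(s) (total 0); column heights now [3 3 3 3 0], max=3
Drop 3: T rot2 at col 0 lands with bottom-row=3; cleared 0 line(s) (total 0); column heights now [5 5 5 3 0], max=5
Drop 4: J rot0 at col 0 lands with bottom-row=5; cleared 0 line(s) (total 0); column heights now [7 6 6 3 0], max=7
Drop 5: O rot1 at col 1 lands with bottom-row=6; cleared 0 line(s) (total 0); column heights now [7 8 8 3 0], max=8
Drop 6: Z rot1 at col 0 lands with bottom-row=7; cleared 0 line(s) (total 0); column heights now [9 10 8 3 0], max=10

Answer: 0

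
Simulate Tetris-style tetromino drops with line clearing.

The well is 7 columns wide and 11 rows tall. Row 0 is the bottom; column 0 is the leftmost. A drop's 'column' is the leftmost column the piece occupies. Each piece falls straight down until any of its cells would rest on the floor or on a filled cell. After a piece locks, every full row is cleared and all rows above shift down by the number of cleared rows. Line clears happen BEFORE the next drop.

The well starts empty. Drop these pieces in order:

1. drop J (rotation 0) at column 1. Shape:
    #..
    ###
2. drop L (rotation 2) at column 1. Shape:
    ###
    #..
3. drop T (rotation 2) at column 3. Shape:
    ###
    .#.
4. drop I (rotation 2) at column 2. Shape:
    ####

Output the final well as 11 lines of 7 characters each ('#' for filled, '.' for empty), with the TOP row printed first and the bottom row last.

Answer: .......
.......
.......
.......
.......
..####.
...###.
.####..
.#.....
.#.....
.###...

Derivation:
Drop 1: J rot0 at col 1 lands with bottom-row=0; cleared 0 line(s) (total 0); column heights now [0 2 1 1 0 0 0], max=2
Drop 2: L rot2 at col 1 lands with bottom-row=2; cleared 0 line(s) (total 0); column heights now [0 4 4 4 0 0 0], max=4
Drop 3: T rot2 at col 3 lands with bottom-row=3; cleared 0 line(s) (total 0); column heights now [0 4 4 5 5 5 0], max=5
Drop 4: I rot2 at col 2 lands with bottom-row=5; cleared 0 line(s) (total 0); column heights now [0 4 6 6 6 6 0], max=6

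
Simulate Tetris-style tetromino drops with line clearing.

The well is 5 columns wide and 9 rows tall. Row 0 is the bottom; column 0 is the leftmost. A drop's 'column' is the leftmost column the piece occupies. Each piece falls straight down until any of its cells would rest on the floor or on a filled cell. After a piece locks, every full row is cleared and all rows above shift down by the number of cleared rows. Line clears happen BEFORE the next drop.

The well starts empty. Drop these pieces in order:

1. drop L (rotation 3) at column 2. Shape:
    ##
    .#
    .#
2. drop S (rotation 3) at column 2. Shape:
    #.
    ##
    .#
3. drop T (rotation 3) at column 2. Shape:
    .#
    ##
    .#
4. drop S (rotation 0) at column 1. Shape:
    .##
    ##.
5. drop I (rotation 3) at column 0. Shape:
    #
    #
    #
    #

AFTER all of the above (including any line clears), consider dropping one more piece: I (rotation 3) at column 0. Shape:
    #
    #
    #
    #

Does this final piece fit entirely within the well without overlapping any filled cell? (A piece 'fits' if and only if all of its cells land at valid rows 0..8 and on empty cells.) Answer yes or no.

Drop 1: L rot3 at col 2 lands with bottom-row=0; cleared 0 line(s) (total 0); column heights now [0 0 3 3 0], max=3
Drop 2: S rot3 at col 2 lands with bottom-row=3; cleared 0 line(s) (total 0); column heights now [0 0 6 5 0], max=6
Drop 3: T rot3 at col 2 lands with bottom-row=5; cleared 0 line(s) (total 0); column heights now [0 0 7 8 0], max=8
Drop 4: S rot0 at col 1 lands with bottom-row=7; cleared 0 line(s) (total 0); column heights now [0 8 9 9 0], max=9
Drop 5: I rot3 at col 0 lands with bottom-row=0; cleared 0 line(s) (total 0); column heights now [4 8 9 9 0], max=9
Test piece I rot3 at col 0 (width 1): heights before test = [4 8 9 9 0]; fits = True

Answer: yes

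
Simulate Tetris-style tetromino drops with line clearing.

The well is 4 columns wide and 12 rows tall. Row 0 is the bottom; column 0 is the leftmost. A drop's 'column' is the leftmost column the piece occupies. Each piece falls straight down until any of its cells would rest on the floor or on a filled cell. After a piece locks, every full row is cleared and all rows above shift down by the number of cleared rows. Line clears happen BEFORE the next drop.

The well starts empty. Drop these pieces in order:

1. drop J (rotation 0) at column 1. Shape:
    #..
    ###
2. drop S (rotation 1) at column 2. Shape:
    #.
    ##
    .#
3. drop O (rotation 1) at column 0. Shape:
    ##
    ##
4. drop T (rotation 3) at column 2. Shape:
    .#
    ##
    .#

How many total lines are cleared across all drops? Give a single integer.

Answer: 2

Derivation:
Drop 1: J rot0 at col 1 lands with bottom-row=0; cleared 0 line(s) (total 0); column heights now [0 2 1 1], max=2
Drop 2: S rot1 at col 2 lands with bottom-row=1; cleared 0 line(s) (total 0); column heights now [0 2 4 3], max=4
Drop 3: O rot1 at col 0 lands with bottom-row=2; cleared 1 line(s) (total 1); column heights now [3 3 3 2], max=3
Drop 4: T rot3 at col 2 lands with bottom-row=2; cleared 1 line(s) (total 2); column heights now [0 2 3 4], max=4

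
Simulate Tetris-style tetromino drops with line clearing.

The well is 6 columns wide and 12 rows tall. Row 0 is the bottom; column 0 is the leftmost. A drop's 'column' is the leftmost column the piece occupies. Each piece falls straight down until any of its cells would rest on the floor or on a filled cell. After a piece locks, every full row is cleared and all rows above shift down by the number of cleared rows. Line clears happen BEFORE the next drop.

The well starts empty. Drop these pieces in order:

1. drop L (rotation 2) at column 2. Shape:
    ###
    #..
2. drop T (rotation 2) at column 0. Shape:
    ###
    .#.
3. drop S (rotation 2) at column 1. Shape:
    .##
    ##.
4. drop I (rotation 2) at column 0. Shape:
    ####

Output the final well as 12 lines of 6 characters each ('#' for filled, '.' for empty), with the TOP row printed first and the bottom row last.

Answer: ......
......
......
......
......
......
####..
..##..
.##...
###...
.####.
..#...

Derivation:
Drop 1: L rot2 at col 2 lands with bottom-row=0; cleared 0 line(s) (total 0); column heights now [0 0 2 2 2 0], max=2
Drop 2: T rot2 at col 0 lands with bottom-row=1; cleared 0 line(s) (total 0); column heights now [3 3 3 2 2 0], max=3
Drop 3: S rot2 at col 1 lands with bottom-row=3; cleared 0 line(s) (total 0); column heights now [3 4 5 5 2 0], max=5
Drop 4: I rot2 at col 0 lands with bottom-row=5; cleared 0 line(s) (total 0); column heights now [6 6 6 6 2 0], max=6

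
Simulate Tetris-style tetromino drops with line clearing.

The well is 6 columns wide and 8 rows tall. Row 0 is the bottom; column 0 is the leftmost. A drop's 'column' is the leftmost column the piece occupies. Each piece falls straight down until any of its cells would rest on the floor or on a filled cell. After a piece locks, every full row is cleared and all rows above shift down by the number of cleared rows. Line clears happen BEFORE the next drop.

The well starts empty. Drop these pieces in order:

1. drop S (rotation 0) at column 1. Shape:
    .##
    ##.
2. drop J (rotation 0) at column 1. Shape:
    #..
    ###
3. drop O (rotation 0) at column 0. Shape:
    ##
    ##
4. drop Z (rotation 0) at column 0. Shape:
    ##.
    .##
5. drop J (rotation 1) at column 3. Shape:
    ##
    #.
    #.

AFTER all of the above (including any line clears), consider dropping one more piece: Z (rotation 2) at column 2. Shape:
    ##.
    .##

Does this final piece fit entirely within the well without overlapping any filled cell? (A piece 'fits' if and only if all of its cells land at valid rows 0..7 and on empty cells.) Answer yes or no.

Answer: yes

Derivation:
Drop 1: S rot0 at col 1 lands with bottom-row=0; cleared 0 line(s) (total 0); column heights now [0 1 2 2 0 0], max=2
Drop 2: J rot0 at col 1 lands with bottom-row=2; cleared 0 line(s) (total 0); column heights now [0 4 3 3 0 0], max=4
Drop 3: O rot0 at col 0 lands with bottom-row=4; cleared 0 line(s) (total 0); column heights now [6 6 3 3 0 0], max=6
Drop 4: Z rot0 at col 0 lands with bottom-row=6; cleared 0 line(s) (total 0); column heights now [8 8 7 3 0 0], max=8
Drop 5: J rot1 at col 3 lands with bottom-row=3; cleared 0 line(s) (total 0); column heights now [8 8 7 6 6 0], max=8
Test piece Z rot2 at col 2 (width 3): heights before test = [8 8 7 6 6 0]; fits = True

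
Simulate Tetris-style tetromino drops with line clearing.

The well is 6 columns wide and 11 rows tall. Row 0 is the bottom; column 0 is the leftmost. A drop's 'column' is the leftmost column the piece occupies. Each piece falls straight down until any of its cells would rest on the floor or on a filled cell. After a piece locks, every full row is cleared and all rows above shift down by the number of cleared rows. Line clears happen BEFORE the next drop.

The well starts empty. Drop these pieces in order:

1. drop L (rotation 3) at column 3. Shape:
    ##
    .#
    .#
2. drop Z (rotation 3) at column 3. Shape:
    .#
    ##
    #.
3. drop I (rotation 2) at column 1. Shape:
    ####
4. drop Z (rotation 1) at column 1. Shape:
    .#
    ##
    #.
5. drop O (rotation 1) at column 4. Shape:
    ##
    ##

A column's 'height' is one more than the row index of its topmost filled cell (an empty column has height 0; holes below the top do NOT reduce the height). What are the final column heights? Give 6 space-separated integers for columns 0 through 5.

Answer: 0 9 10 7 9 9

Derivation:
Drop 1: L rot3 at col 3 lands with bottom-row=0; cleared 0 line(s) (total 0); column heights now [0 0 0 3 3 0], max=3
Drop 2: Z rot3 at col 3 lands with bottom-row=3; cleared 0 line(s) (total 0); column heights now [0 0 0 5 6 0], max=6
Drop 3: I rot2 at col 1 lands with bottom-row=6; cleared 0 line(s) (total 0); column heights now [0 7 7 7 7 0], max=7
Drop 4: Z rot1 at col 1 lands with bottom-row=7; cleared 0 line(s) (total 0); column heights now [0 9 10 7 7 0], max=10
Drop 5: O rot1 at col 4 lands with bottom-row=7; cleared 0 line(s) (total 0); column heights now [0 9 10 7 9 9], max=10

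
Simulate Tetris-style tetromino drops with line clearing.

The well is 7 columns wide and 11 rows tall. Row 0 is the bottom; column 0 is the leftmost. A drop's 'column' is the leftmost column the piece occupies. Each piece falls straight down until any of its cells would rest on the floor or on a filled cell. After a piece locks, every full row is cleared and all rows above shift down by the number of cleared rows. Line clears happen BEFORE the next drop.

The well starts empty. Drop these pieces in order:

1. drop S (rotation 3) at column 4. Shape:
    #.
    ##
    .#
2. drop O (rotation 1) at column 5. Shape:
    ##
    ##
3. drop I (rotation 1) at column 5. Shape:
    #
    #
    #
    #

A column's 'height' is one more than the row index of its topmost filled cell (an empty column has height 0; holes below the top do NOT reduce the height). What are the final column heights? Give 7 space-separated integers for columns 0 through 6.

Answer: 0 0 0 0 3 8 4

Derivation:
Drop 1: S rot3 at col 4 lands with bottom-row=0; cleared 0 line(s) (total 0); column heights now [0 0 0 0 3 2 0], max=3
Drop 2: O rot1 at col 5 lands with bottom-row=2; cleared 0 line(s) (total 0); column heights now [0 0 0 0 3 4 4], max=4
Drop 3: I rot1 at col 5 lands with bottom-row=4; cleared 0 line(s) (total 0); column heights now [0 0 0 0 3 8 4], max=8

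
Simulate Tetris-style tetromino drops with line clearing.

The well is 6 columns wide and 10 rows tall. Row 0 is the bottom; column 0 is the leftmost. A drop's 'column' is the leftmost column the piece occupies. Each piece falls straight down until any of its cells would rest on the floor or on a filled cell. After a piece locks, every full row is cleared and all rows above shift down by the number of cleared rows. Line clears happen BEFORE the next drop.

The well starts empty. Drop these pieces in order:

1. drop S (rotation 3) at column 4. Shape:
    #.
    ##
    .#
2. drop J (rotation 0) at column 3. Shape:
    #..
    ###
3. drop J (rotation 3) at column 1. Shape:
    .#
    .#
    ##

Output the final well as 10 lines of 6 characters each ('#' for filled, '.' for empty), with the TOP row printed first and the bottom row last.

Drop 1: S rot3 at col 4 lands with bottom-row=0; cleared 0 line(s) (total 0); column heights now [0 0 0 0 3 2], max=3
Drop 2: J rot0 at col 3 lands with bottom-row=3; cleared 0 line(s) (total 0); column heights now [0 0 0 5 4 4], max=5
Drop 3: J rot3 at col 1 lands with bottom-row=0; cleared 0 line(s) (total 0); column heights now [0 1 3 5 4 4], max=5

Answer: ......
......
......
......
......
...#..
...###
..#.#.
..#.##
.##..#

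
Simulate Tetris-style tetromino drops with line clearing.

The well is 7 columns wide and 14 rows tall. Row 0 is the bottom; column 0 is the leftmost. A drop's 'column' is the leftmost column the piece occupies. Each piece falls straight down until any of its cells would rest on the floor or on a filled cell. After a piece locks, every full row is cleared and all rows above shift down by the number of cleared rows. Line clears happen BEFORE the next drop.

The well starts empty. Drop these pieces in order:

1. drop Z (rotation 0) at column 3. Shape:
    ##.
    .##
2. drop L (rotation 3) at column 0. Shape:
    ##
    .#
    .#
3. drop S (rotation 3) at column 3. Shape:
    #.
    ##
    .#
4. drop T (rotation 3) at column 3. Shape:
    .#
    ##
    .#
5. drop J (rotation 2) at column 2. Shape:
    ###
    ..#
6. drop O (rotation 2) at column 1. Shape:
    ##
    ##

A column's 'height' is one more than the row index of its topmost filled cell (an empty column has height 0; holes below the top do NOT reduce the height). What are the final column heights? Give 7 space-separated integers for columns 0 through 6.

Drop 1: Z rot0 at col 3 lands with bottom-row=0; cleared 0 line(s) (total 0); column heights now [0 0 0 2 2 1 0], max=2
Drop 2: L rot3 at col 0 lands with bottom-row=0; cleared 0 line(s) (total 0); column heights now [3 3 0 2 2 1 0], max=3
Drop 3: S rot3 at col 3 lands with bottom-row=2; cleared 0 line(s) (total 0); column heights now [3 3 0 5 4 1 0], max=5
Drop 4: T rot3 at col 3 lands with bottom-row=4; cleared 0 line(s) (total 0); column heights now [3 3 0 6 7 1 0], max=7
Drop 5: J rot2 at col 2 lands with bottom-row=7; cleared 0 line(s) (total 0); column heights now [3 3 9 9 9 1 0], max=9
Drop 6: O rot2 at col 1 lands with bottom-row=9; cleared 0 line(s) (total 0); column heights now [3 11 11 9 9 1 0], max=11

Answer: 3 11 11 9 9 1 0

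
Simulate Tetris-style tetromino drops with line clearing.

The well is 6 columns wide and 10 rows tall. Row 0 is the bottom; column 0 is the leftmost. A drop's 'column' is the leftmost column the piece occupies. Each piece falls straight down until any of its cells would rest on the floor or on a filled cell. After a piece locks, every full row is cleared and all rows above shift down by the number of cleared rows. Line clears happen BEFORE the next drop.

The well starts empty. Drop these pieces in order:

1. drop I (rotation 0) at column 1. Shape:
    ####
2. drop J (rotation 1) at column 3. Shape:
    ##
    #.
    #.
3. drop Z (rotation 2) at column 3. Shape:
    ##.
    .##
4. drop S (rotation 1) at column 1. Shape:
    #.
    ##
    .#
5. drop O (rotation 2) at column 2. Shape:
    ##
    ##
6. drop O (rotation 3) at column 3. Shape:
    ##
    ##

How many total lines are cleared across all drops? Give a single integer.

Drop 1: I rot0 at col 1 lands with bottom-row=0; cleared 0 line(s) (total 0); column heights now [0 1 1 1 1 0], max=1
Drop 2: J rot1 at col 3 lands with bottom-row=1; cleared 0 line(s) (total 0); column heights now [0 1 1 4 4 0], max=4
Drop 3: Z rot2 at col 3 lands with bottom-row=4; cleared 0 line(s) (total 0); column heights now [0 1 1 6 6 5], max=6
Drop 4: S rot1 at col 1 lands with bottom-row=1; cleared 0 line(s) (total 0); column heights now [0 4 3 6 6 5], max=6
Drop 5: O rot2 at col 2 lands with bottom-row=6; cleared 0 line(s) (total 0); column heights now [0 4 8 8 6 5], max=8
Drop 6: O rot3 at col 3 lands with bottom-row=8; cleared 0 line(s) (total 0); column heights now [0 4 8 10 10 5], max=10

Answer: 0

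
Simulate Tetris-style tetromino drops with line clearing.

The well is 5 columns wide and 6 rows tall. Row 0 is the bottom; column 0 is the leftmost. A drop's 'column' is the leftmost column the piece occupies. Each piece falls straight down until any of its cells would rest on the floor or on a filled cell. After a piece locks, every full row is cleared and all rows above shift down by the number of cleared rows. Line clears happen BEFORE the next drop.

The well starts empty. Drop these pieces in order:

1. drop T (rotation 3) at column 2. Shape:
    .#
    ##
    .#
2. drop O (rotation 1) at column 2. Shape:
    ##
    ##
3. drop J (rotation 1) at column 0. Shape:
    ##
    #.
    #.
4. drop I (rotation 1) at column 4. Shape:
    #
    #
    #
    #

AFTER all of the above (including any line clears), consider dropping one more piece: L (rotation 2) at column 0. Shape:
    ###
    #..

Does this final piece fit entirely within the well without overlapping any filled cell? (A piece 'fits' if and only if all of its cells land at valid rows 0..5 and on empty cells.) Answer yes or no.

Drop 1: T rot3 at col 2 lands with bottom-row=0; cleared 0 line(s) (total 0); column heights now [0 0 2 3 0], max=3
Drop 2: O rot1 at col 2 lands with bottom-row=3; cleared 0 line(s) (total 0); column heights now [0 0 5 5 0], max=5
Drop 3: J rot1 at col 0 lands with bottom-row=0; cleared 0 line(s) (total 0); column heights now [3 3 5 5 0], max=5
Drop 4: I rot1 at col 4 lands with bottom-row=0; cleared 0 line(s) (total 0); column heights now [3 3 5 5 4], max=5
Test piece L rot2 at col 0 (width 3): heights before test = [3 3 5 5 4]; fits = True

Answer: yes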